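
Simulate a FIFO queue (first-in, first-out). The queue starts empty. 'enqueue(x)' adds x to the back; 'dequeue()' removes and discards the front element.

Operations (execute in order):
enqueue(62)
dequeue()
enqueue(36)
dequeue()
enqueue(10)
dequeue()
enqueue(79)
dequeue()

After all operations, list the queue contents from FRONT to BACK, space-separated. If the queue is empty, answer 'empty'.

Answer: empty

Derivation:
enqueue(62): [62]
dequeue(): []
enqueue(36): [36]
dequeue(): []
enqueue(10): [10]
dequeue(): []
enqueue(79): [79]
dequeue(): []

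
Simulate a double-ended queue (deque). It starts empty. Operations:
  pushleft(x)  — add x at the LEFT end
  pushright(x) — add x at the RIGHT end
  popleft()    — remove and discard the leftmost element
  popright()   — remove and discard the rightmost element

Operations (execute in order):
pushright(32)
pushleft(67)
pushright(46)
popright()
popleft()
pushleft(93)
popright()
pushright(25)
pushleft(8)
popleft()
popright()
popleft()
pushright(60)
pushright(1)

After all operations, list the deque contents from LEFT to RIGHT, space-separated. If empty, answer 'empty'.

Answer: 60 1

Derivation:
pushright(32): [32]
pushleft(67): [67, 32]
pushright(46): [67, 32, 46]
popright(): [67, 32]
popleft(): [32]
pushleft(93): [93, 32]
popright(): [93]
pushright(25): [93, 25]
pushleft(8): [8, 93, 25]
popleft(): [93, 25]
popright(): [93]
popleft(): []
pushright(60): [60]
pushright(1): [60, 1]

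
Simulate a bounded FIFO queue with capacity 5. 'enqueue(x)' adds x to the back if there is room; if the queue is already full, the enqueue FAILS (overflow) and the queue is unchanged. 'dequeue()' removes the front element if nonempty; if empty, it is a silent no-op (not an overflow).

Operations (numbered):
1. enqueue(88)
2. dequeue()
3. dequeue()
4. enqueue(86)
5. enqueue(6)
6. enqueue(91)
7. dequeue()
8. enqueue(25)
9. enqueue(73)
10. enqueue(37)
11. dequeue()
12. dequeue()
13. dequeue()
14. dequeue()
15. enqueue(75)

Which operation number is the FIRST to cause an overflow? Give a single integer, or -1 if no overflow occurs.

Answer: -1

Derivation:
1. enqueue(88): size=1
2. dequeue(): size=0
3. dequeue(): empty, no-op, size=0
4. enqueue(86): size=1
5. enqueue(6): size=2
6. enqueue(91): size=3
7. dequeue(): size=2
8. enqueue(25): size=3
9. enqueue(73): size=4
10. enqueue(37): size=5
11. dequeue(): size=4
12. dequeue(): size=3
13. dequeue(): size=2
14. dequeue(): size=1
15. enqueue(75): size=2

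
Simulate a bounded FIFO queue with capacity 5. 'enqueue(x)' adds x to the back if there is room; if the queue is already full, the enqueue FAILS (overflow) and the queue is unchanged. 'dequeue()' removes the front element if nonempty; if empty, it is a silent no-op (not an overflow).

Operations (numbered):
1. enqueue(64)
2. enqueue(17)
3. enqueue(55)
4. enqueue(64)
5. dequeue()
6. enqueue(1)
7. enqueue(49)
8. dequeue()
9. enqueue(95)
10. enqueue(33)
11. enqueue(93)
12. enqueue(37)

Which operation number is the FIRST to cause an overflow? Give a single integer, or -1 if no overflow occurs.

1. enqueue(64): size=1
2. enqueue(17): size=2
3. enqueue(55): size=3
4. enqueue(64): size=4
5. dequeue(): size=3
6. enqueue(1): size=4
7. enqueue(49): size=5
8. dequeue(): size=4
9. enqueue(95): size=5
10. enqueue(33): size=5=cap → OVERFLOW (fail)
11. enqueue(93): size=5=cap → OVERFLOW (fail)
12. enqueue(37): size=5=cap → OVERFLOW (fail)

Answer: 10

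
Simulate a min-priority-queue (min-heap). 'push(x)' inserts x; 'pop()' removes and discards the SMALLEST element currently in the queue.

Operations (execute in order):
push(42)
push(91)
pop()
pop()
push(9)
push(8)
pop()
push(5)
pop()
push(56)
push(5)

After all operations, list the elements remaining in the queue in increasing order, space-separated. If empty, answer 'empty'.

push(42): heap contents = [42]
push(91): heap contents = [42, 91]
pop() → 42: heap contents = [91]
pop() → 91: heap contents = []
push(9): heap contents = [9]
push(8): heap contents = [8, 9]
pop() → 8: heap contents = [9]
push(5): heap contents = [5, 9]
pop() → 5: heap contents = [9]
push(56): heap contents = [9, 56]
push(5): heap contents = [5, 9, 56]

Answer: 5 9 56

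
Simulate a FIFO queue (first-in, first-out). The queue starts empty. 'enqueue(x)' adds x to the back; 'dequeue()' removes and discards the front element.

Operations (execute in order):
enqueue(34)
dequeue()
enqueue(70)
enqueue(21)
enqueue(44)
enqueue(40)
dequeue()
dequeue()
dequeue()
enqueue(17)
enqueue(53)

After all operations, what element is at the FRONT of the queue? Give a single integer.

enqueue(34): queue = [34]
dequeue(): queue = []
enqueue(70): queue = [70]
enqueue(21): queue = [70, 21]
enqueue(44): queue = [70, 21, 44]
enqueue(40): queue = [70, 21, 44, 40]
dequeue(): queue = [21, 44, 40]
dequeue(): queue = [44, 40]
dequeue(): queue = [40]
enqueue(17): queue = [40, 17]
enqueue(53): queue = [40, 17, 53]

Answer: 40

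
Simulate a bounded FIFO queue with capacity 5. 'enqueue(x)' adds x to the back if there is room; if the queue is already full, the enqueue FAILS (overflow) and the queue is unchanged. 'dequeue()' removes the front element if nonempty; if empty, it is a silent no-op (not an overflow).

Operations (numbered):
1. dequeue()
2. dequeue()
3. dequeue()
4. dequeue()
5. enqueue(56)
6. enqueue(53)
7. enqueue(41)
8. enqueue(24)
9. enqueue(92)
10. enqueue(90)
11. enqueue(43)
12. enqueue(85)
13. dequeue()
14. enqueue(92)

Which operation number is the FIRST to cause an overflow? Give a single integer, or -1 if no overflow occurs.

Answer: 10

Derivation:
1. dequeue(): empty, no-op, size=0
2. dequeue(): empty, no-op, size=0
3. dequeue(): empty, no-op, size=0
4. dequeue(): empty, no-op, size=0
5. enqueue(56): size=1
6. enqueue(53): size=2
7. enqueue(41): size=3
8. enqueue(24): size=4
9. enqueue(92): size=5
10. enqueue(90): size=5=cap → OVERFLOW (fail)
11. enqueue(43): size=5=cap → OVERFLOW (fail)
12. enqueue(85): size=5=cap → OVERFLOW (fail)
13. dequeue(): size=4
14. enqueue(92): size=5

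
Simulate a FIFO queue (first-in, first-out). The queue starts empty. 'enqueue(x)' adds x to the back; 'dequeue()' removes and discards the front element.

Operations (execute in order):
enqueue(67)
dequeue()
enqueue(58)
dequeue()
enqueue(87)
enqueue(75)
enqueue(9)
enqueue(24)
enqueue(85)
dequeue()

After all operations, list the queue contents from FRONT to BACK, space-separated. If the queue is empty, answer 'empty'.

enqueue(67): [67]
dequeue(): []
enqueue(58): [58]
dequeue(): []
enqueue(87): [87]
enqueue(75): [87, 75]
enqueue(9): [87, 75, 9]
enqueue(24): [87, 75, 9, 24]
enqueue(85): [87, 75, 9, 24, 85]
dequeue(): [75, 9, 24, 85]

Answer: 75 9 24 85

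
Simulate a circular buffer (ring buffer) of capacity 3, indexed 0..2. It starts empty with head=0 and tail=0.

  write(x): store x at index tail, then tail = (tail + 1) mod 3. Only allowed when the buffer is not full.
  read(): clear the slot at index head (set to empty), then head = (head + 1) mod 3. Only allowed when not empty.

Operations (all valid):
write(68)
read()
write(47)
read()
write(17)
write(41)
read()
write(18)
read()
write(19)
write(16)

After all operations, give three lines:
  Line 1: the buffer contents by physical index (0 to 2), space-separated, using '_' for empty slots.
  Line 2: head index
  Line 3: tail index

Answer: 16 18 19
1
1

Derivation:
write(68): buf=[68 _ _], head=0, tail=1, size=1
read(): buf=[_ _ _], head=1, tail=1, size=0
write(47): buf=[_ 47 _], head=1, tail=2, size=1
read(): buf=[_ _ _], head=2, tail=2, size=0
write(17): buf=[_ _ 17], head=2, tail=0, size=1
write(41): buf=[41 _ 17], head=2, tail=1, size=2
read(): buf=[41 _ _], head=0, tail=1, size=1
write(18): buf=[41 18 _], head=0, tail=2, size=2
read(): buf=[_ 18 _], head=1, tail=2, size=1
write(19): buf=[_ 18 19], head=1, tail=0, size=2
write(16): buf=[16 18 19], head=1, tail=1, size=3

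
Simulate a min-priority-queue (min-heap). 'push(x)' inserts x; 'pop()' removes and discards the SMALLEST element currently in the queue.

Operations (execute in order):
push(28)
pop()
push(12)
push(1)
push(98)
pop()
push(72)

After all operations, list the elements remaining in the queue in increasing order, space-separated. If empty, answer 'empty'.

Answer: 12 72 98

Derivation:
push(28): heap contents = [28]
pop() → 28: heap contents = []
push(12): heap contents = [12]
push(1): heap contents = [1, 12]
push(98): heap contents = [1, 12, 98]
pop() → 1: heap contents = [12, 98]
push(72): heap contents = [12, 72, 98]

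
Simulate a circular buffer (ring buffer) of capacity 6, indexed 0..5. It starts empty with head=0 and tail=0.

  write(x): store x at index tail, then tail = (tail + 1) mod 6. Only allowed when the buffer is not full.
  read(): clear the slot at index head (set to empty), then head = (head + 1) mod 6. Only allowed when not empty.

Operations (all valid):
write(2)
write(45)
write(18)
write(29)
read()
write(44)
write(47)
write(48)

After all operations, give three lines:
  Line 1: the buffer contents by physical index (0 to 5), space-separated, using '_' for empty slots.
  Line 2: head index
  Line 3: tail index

write(2): buf=[2 _ _ _ _ _], head=0, tail=1, size=1
write(45): buf=[2 45 _ _ _ _], head=0, tail=2, size=2
write(18): buf=[2 45 18 _ _ _], head=0, tail=3, size=3
write(29): buf=[2 45 18 29 _ _], head=0, tail=4, size=4
read(): buf=[_ 45 18 29 _ _], head=1, tail=4, size=3
write(44): buf=[_ 45 18 29 44 _], head=1, tail=5, size=4
write(47): buf=[_ 45 18 29 44 47], head=1, tail=0, size=5
write(48): buf=[48 45 18 29 44 47], head=1, tail=1, size=6

Answer: 48 45 18 29 44 47
1
1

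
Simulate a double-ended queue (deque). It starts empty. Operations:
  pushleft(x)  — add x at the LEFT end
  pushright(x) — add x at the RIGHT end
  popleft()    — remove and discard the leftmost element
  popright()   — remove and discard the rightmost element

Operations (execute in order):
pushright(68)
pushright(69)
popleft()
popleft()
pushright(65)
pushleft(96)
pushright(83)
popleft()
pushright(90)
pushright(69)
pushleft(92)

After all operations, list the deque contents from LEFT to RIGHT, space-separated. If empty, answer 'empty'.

pushright(68): [68]
pushright(69): [68, 69]
popleft(): [69]
popleft(): []
pushright(65): [65]
pushleft(96): [96, 65]
pushright(83): [96, 65, 83]
popleft(): [65, 83]
pushright(90): [65, 83, 90]
pushright(69): [65, 83, 90, 69]
pushleft(92): [92, 65, 83, 90, 69]

Answer: 92 65 83 90 69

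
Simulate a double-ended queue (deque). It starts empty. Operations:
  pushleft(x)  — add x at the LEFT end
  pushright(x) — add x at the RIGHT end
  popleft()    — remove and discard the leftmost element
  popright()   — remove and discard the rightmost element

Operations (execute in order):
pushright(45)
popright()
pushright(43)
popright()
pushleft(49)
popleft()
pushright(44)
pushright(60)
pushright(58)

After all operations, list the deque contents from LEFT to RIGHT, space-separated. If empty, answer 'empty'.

pushright(45): [45]
popright(): []
pushright(43): [43]
popright(): []
pushleft(49): [49]
popleft(): []
pushright(44): [44]
pushright(60): [44, 60]
pushright(58): [44, 60, 58]

Answer: 44 60 58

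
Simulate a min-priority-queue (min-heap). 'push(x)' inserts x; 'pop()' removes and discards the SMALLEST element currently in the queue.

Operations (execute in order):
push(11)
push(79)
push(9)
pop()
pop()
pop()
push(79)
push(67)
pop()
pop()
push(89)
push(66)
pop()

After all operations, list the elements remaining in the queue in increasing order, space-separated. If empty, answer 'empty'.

Answer: 89

Derivation:
push(11): heap contents = [11]
push(79): heap contents = [11, 79]
push(9): heap contents = [9, 11, 79]
pop() → 9: heap contents = [11, 79]
pop() → 11: heap contents = [79]
pop() → 79: heap contents = []
push(79): heap contents = [79]
push(67): heap contents = [67, 79]
pop() → 67: heap contents = [79]
pop() → 79: heap contents = []
push(89): heap contents = [89]
push(66): heap contents = [66, 89]
pop() → 66: heap contents = [89]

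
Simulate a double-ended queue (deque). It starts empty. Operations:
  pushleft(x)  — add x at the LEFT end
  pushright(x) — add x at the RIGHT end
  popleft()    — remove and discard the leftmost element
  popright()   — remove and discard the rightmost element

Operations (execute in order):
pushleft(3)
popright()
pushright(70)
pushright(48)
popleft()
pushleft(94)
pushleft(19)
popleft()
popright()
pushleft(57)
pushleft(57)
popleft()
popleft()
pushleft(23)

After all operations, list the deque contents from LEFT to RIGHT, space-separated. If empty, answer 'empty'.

Answer: 23 94

Derivation:
pushleft(3): [3]
popright(): []
pushright(70): [70]
pushright(48): [70, 48]
popleft(): [48]
pushleft(94): [94, 48]
pushleft(19): [19, 94, 48]
popleft(): [94, 48]
popright(): [94]
pushleft(57): [57, 94]
pushleft(57): [57, 57, 94]
popleft(): [57, 94]
popleft(): [94]
pushleft(23): [23, 94]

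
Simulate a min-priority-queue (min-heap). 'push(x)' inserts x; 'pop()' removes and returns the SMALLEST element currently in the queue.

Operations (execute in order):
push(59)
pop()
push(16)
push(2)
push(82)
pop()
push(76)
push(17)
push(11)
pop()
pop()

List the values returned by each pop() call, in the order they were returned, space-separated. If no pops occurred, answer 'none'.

push(59): heap contents = [59]
pop() → 59: heap contents = []
push(16): heap contents = [16]
push(2): heap contents = [2, 16]
push(82): heap contents = [2, 16, 82]
pop() → 2: heap contents = [16, 82]
push(76): heap contents = [16, 76, 82]
push(17): heap contents = [16, 17, 76, 82]
push(11): heap contents = [11, 16, 17, 76, 82]
pop() → 11: heap contents = [16, 17, 76, 82]
pop() → 16: heap contents = [17, 76, 82]

Answer: 59 2 11 16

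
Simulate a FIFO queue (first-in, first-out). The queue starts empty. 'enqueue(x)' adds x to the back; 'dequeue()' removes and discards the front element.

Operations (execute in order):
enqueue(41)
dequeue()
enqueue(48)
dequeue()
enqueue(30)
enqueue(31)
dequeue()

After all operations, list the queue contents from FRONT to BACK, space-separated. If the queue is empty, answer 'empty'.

enqueue(41): [41]
dequeue(): []
enqueue(48): [48]
dequeue(): []
enqueue(30): [30]
enqueue(31): [30, 31]
dequeue(): [31]

Answer: 31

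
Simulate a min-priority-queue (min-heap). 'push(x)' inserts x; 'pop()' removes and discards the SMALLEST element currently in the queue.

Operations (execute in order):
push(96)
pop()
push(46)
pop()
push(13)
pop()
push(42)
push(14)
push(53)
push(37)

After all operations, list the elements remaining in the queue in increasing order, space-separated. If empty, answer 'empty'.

push(96): heap contents = [96]
pop() → 96: heap contents = []
push(46): heap contents = [46]
pop() → 46: heap contents = []
push(13): heap contents = [13]
pop() → 13: heap contents = []
push(42): heap contents = [42]
push(14): heap contents = [14, 42]
push(53): heap contents = [14, 42, 53]
push(37): heap contents = [14, 37, 42, 53]

Answer: 14 37 42 53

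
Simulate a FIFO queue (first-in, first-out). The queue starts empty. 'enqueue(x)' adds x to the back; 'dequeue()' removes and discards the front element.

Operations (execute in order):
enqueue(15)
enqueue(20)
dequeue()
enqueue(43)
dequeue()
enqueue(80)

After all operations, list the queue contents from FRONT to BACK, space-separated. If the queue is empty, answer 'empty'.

Answer: 43 80

Derivation:
enqueue(15): [15]
enqueue(20): [15, 20]
dequeue(): [20]
enqueue(43): [20, 43]
dequeue(): [43]
enqueue(80): [43, 80]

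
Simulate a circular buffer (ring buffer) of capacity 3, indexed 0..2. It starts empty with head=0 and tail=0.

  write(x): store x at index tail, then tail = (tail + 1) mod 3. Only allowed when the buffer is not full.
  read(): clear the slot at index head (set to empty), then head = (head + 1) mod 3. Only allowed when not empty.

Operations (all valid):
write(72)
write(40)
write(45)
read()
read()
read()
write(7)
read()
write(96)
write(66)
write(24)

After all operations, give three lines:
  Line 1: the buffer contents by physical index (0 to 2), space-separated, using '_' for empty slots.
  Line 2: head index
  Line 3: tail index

Answer: 24 96 66
1
1

Derivation:
write(72): buf=[72 _ _], head=0, tail=1, size=1
write(40): buf=[72 40 _], head=0, tail=2, size=2
write(45): buf=[72 40 45], head=0, tail=0, size=3
read(): buf=[_ 40 45], head=1, tail=0, size=2
read(): buf=[_ _ 45], head=2, tail=0, size=1
read(): buf=[_ _ _], head=0, tail=0, size=0
write(7): buf=[7 _ _], head=0, tail=1, size=1
read(): buf=[_ _ _], head=1, tail=1, size=0
write(96): buf=[_ 96 _], head=1, tail=2, size=1
write(66): buf=[_ 96 66], head=1, tail=0, size=2
write(24): buf=[24 96 66], head=1, tail=1, size=3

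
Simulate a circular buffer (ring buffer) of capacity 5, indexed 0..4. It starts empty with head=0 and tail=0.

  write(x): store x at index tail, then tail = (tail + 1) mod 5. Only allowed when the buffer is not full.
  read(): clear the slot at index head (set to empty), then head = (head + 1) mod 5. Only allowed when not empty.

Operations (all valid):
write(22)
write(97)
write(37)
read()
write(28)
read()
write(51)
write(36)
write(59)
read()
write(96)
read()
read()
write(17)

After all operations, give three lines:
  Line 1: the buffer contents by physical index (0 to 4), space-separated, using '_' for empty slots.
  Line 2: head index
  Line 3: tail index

Answer: 36 59 96 17 _
0
4

Derivation:
write(22): buf=[22 _ _ _ _], head=0, tail=1, size=1
write(97): buf=[22 97 _ _ _], head=0, tail=2, size=2
write(37): buf=[22 97 37 _ _], head=0, tail=3, size=3
read(): buf=[_ 97 37 _ _], head=1, tail=3, size=2
write(28): buf=[_ 97 37 28 _], head=1, tail=4, size=3
read(): buf=[_ _ 37 28 _], head=2, tail=4, size=2
write(51): buf=[_ _ 37 28 51], head=2, tail=0, size=3
write(36): buf=[36 _ 37 28 51], head=2, tail=1, size=4
write(59): buf=[36 59 37 28 51], head=2, tail=2, size=5
read(): buf=[36 59 _ 28 51], head=3, tail=2, size=4
write(96): buf=[36 59 96 28 51], head=3, tail=3, size=5
read(): buf=[36 59 96 _ 51], head=4, tail=3, size=4
read(): buf=[36 59 96 _ _], head=0, tail=3, size=3
write(17): buf=[36 59 96 17 _], head=0, tail=4, size=4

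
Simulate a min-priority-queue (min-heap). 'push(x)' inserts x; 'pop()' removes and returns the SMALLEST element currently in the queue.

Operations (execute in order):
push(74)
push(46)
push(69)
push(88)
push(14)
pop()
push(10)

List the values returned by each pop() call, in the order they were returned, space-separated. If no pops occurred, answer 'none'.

Answer: 14

Derivation:
push(74): heap contents = [74]
push(46): heap contents = [46, 74]
push(69): heap contents = [46, 69, 74]
push(88): heap contents = [46, 69, 74, 88]
push(14): heap contents = [14, 46, 69, 74, 88]
pop() → 14: heap contents = [46, 69, 74, 88]
push(10): heap contents = [10, 46, 69, 74, 88]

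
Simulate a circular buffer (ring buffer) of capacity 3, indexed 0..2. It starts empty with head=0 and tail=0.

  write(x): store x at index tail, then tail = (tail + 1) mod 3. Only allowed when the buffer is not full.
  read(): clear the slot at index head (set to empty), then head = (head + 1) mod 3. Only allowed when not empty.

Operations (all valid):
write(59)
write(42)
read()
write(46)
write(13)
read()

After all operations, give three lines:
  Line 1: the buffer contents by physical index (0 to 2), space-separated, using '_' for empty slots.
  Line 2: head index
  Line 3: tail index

Answer: 13 _ 46
2
1

Derivation:
write(59): buf=[59 _ _], head=0, tail=1, size=1
write(42): buf=[59 42 _], head=0, tail=2, size=2
read(): buf=[_ 42 _], head=1, tail=2, size=1
write(46): buf=[_ 42 46], head=1, tail=0, size=2
write(13): buf=[13 42 46], head=1, tail=1, size=3
read(): buf=[13 _ 46], head=2, tail=1, size=2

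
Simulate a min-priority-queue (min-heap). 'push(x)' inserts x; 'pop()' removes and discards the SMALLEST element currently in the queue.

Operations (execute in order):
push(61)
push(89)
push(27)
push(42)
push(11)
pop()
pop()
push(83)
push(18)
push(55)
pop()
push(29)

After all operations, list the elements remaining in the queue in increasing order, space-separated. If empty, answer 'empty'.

Answer: 29 42 55 61 83 89

Derivation:
push(61): heap contents = [61]
push(89): heap contents = [61, 89]
push(27): heap contents = [27, 61, 89]
push(42): heap contents = [27, 42, 61, 89]
push(11): heap contents = [11, 27, 42, 61, 89]
pop() → 11: heap contents = [27, 42, 61, 89]
pop() → 27: heap contents = [42, 61, 89]
push(83): heap contents = [42, 61, 83, 89]
push(18): heap contents = [18, 42, 61, 83, 89]
push(55): heap contents = [18, 42, 55, 61, 83, 89]
pop() → 18: heap contents = [42, 55, 61, 83, 89]
push(29): heap contents = [29, 42, 55, 61, 83, 89]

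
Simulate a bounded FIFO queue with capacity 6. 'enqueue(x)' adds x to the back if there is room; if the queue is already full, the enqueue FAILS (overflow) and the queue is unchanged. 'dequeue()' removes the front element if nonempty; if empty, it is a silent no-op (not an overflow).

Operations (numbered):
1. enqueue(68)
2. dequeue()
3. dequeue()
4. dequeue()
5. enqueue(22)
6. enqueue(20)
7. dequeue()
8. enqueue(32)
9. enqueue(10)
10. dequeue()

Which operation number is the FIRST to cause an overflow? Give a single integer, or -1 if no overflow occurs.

1. enqueue(68): size=1
2. dequeue(): size=0
3. dequeue(): empty, no-op, size=0
4. dequeue(): empty, no-op, size=0
5. enqueue(22): size=1
6. enqueue(20): size=2
7. dequeue(): size=1
8. enqueue(32): size=2
9. enqueue(10): size=3
10. dequeue(): size=2

Answer: -1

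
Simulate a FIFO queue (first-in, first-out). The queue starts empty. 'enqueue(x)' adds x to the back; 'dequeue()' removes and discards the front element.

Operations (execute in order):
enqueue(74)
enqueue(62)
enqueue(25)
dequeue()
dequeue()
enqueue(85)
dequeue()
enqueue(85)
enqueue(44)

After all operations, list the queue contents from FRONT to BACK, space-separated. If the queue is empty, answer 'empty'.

Answer: 85 85 44

Derivation:
enqueue(74): [74]
enqueue(62): [74, 62]
enqueue(25): [74, 62, 25]
dequeue(): [62, 25]
dequeue(): [25]
enqueue(85): [25, 85]
dequeue(): [85]
enqueue(85): [85, 85]
enqueue(44): [85, 85, 44]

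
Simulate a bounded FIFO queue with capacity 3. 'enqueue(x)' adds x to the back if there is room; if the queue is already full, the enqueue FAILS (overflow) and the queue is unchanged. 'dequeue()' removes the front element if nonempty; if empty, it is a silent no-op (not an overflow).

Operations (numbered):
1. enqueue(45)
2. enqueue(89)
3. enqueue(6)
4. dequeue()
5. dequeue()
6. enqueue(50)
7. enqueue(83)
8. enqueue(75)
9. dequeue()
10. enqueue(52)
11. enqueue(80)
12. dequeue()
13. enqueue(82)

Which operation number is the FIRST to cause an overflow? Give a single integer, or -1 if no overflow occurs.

1. enqueue(45): size=1
2. enqueue(89): size=2
3. enqueue(6): size=3
4. dequeue(): size=2
5. dequeue(): size=1
6. enqueue(50): size=2
7. enqueue(83): size=3
8. enqueue(75): size=3=cap → OVERFLOW (fail)
9. dequeue(): size=2
10. enqueue(52): size=3
11. enqueue(80): size=3=cap → OVERFLOW (fail)
12. dequeue(): size=2
13. enqueue(82): size=3

Answer: 8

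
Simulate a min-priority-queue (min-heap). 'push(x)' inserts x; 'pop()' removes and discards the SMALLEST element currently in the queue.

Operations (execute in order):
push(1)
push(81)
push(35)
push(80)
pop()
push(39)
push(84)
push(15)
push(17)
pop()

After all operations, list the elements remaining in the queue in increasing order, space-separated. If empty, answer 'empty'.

push(1): heap contents = [1]
push(81): heap contents = [1, 81]
push(35): heap contents = [1, 35, 81]
push(80): heap contents = [1, 35, 80, 81]
pop() → 1: heap contents = [35, 80, 81]
push(39): heap contents = [35, 39, 80, 81]
push(84): heap contents = [35, 39, 80, 81, 84]
push(15): heap contents = [15, 35, 39, 80, 81, 84]
push(17): heap contents = [15, 17, 35, 39, 80, 81, 84]
pop() → 15: heap contents = [17, 35, 39, 80, 81, 84]

Answer: 17 35 39 80 81 84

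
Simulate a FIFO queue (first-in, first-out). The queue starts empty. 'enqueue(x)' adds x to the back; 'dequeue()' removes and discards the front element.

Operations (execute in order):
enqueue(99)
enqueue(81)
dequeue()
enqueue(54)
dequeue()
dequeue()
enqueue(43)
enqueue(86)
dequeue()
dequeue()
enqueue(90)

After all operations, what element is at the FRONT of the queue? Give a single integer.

enqueue(99): queue = [99]
enqueue(81): queue = [99, 81]
dequeue(): queue = [81]
enqueue(54): queue = [81, 54]
dequeue(): queue = [54]
dequeue(): queue = []
enqueue(43): queue = [43]
enqueue(86): queue = [43, 86]
dequeue(): queue = [86]
dequeue(): queue = []
enqueue(90): queue = [90]

Answer: 90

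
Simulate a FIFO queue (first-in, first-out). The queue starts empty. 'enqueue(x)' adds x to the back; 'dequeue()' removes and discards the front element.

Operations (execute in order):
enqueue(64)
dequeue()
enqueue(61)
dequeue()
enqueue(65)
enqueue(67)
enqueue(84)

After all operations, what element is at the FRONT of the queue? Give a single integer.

Answer: 65

Derivation:
enqueue(64): queue = [64]
dequeue(): queue = []
enqueue(61): queue = [61]
dequeue(): queue = []
enqueue(65): queue = [65]
enqueue(67): queue = [65, 67]
enqueue(84): queue = [65, 67, 84]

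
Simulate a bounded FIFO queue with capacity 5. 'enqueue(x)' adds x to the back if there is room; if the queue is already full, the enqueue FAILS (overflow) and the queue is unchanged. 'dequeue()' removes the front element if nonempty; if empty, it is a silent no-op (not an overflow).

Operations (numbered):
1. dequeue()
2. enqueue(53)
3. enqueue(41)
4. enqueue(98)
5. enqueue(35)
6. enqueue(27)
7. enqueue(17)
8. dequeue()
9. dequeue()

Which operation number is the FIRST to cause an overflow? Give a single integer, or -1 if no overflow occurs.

Answer: 7

Derivation:
1. dequeue(): empty, no-op, size=0
2. enqueue(53): size=1
3. enqueue(41): size=2
4. enqueue(98): size=3
5. enqueue(35): size=4
6. enqueue(27): size=5
7. enqueue(17): size=5=cap → OVERFLOW (fail)
8. dequeue(): size=4
9. dequeue(): size=3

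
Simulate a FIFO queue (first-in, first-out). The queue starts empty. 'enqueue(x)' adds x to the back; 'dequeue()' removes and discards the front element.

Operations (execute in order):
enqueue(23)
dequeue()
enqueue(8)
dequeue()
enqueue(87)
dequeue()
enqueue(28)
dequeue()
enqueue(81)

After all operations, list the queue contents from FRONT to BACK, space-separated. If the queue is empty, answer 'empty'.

Answer: 81

Derivation:
enqueue(23): [23]
dequeue(): []
enqueue(8): [8]
dequeue(): []
enqueue(87): [87]
dequeue(): []
enqueue(28): [28]
dequeue(): []
enqueue(81): [81]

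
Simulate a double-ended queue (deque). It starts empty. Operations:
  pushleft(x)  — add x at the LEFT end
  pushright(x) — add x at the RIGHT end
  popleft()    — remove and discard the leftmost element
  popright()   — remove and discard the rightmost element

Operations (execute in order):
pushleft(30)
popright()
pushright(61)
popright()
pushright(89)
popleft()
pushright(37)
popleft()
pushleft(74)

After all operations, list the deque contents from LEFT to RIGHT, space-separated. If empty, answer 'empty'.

Answer: 74

Derivation:
pushleft(30): [30]
popright(): []
pushright(61): [61]
popright(): []
pushright(89): [89]
popleft(): []
pushright(37): [37]
popleft(): []
pushleft(74): [74]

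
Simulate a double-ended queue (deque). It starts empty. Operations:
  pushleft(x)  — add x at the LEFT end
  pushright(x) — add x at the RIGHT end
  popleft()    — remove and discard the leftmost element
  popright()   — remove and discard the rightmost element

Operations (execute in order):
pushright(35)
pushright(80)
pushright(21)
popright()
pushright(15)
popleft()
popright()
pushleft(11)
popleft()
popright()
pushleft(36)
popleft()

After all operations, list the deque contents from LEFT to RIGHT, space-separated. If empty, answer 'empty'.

Answer: empty

Derivation:
pushright(35): [35]
pushright(80): [35, 80]
pushright(21): [35, 80, 21]
popright(): [35, 80]
pushright(15): [35, 80, 15]
popleft(): [80, 15]
popright(): [80]
pushleft(11): [11, 80]
popleft(): [80]
popright(): []
pushleft(36): [36]
popleft(): []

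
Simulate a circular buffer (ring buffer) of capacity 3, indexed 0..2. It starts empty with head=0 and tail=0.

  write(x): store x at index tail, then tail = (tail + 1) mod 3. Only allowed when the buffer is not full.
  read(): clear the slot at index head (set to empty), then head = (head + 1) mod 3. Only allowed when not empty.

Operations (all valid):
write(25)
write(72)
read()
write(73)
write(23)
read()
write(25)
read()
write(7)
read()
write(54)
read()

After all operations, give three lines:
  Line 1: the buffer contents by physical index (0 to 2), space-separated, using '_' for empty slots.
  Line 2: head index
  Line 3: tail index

Answer: 54 _ 7
2
1

Derivation:
write(25): buf=[25 _ _], head=0, tail=1, size=1
write(72): buf=[25 72 _], head=0, tail=2, size=2
read(): buf=[_ 72 _], head=1, tail=2, size=1
write(73): buf=[_ 72 73], head=1, tail=0, size=2
write(23): buf=[23 72 73], head=1, tail=1, size=3
read(): buf=[23 _ 73], head=2, tail=1, size=2
write(25): buf=[23 25 73], head=2, tail=2, size=3
read(): buf=[23 25 _], head=0, tail=2, size=2
write(7): buf=[23 25 7], head=0, tail=0, size=3
read(): buf=[_ 25 7], head=1, tail=0, size=2
write(54): buf=[54 25 7], head=1, tail=1, size=3
read(): buf=[54 _ 7], head=2, tail=1, size=2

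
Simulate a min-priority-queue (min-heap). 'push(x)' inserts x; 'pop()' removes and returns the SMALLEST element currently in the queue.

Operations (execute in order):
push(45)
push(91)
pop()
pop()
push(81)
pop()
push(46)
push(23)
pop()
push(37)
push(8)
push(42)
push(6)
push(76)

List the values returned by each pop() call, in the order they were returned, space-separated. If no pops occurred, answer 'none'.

Answer: 45 91 81 23

Derivation:
push(45): heap contents = [45]
push(91): heap contents = [45, 91]
pop() → 45: heap contents = [91]
pop() → 91: heap contents = []
push(81): heap contents = [81]
pop() → 81: heap contents = []
push(46): heap contents = [46]
push(23): heap contents = [23, 46]
pop() → 23: heap contents = [46]
push(37): heap contents = [37, 46]
push(8): heap contents = [8, 37, 46]
push(42): heap contents = [8, 37, 42, 46]
push(6): heap contents = [6, 8, 37, 42, 46]
push(76): heap contents = [6, 8, 37, 42, 46, 76]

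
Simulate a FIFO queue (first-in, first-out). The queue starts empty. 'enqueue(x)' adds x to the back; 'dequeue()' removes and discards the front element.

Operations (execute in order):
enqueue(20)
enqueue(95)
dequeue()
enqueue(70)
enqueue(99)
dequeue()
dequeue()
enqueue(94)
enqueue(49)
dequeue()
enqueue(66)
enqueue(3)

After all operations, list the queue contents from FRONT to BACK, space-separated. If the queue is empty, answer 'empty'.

Answer: 94 49 66 3

Derivation:
enqueue(20): [20]
enqueue(95): [20, 95]
dequeue(): [95]
enqueue(70): [95, 70]
enqueue(99): [95, 70, 99]
dequeue(): [70, 99]
dequeue(): [99]
enqueue(94): [99, 94]
enqueue(49): [99, 94, 49]
dequeue(): [94, 49]
enqueue(66): [94, 49, 66]
enqueue(3): [94, 49, 66, 3]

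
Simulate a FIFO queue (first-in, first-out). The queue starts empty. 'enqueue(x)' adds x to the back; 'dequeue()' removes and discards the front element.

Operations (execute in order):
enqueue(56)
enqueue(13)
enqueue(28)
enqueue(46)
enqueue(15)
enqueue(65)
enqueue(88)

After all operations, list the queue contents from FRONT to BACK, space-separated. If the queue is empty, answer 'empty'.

Answer: 56 13 28 46 15 65 88

Derivation:
enqueue(56): [56]
enqueue(13): [56, 13]
enqueue(28): [56, 13, 28]
enqueue(46): [56, 13, 28, 46]
enqueue(15): [56, 13, 28, 46, 15]
enqueue(65): [56, 13, 28, 46, 15, 65]
enqueue(88): [56, 13, 28, 46, 15, 65, 88]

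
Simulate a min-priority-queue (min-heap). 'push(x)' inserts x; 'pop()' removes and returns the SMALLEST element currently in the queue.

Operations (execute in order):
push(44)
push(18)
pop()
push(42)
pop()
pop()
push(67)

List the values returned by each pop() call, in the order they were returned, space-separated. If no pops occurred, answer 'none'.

push(44): heap contents = [44]
push(18): heap contents = [18, 44]
pop() → 18: heap contents = [44]
push(42): heap contents = [42, 44]
pop() → 42: heap contents = [44]
pop() → 44: heap contents = []
push(67): heap contents = [67]

Answer: 18 42 44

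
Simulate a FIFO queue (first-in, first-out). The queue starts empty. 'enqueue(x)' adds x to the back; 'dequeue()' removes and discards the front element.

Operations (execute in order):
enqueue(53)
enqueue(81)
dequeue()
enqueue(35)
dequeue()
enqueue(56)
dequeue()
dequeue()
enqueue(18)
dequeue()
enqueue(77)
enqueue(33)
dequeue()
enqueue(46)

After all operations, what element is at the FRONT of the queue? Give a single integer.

Answer: 33

Derivation:
enqueue(53): queue = [53]
enqueue(81): queue = [53, 81]
dequeue(): queue = [81]
enqueue(35): queue = [81, 35]
dequeue(): queue = [35]
enqueue(56): queue = [35, 56]
dequeue(): queue = [56]
dequeue(): queue = []
enqueue(18): queue = [18]
dequeue(): queue = []
enqueue(77): queue = [77]
enqueue(33): queue = [77, 33]
dequeue(): queue = [33]
enqueue(46): queue = [33, 46]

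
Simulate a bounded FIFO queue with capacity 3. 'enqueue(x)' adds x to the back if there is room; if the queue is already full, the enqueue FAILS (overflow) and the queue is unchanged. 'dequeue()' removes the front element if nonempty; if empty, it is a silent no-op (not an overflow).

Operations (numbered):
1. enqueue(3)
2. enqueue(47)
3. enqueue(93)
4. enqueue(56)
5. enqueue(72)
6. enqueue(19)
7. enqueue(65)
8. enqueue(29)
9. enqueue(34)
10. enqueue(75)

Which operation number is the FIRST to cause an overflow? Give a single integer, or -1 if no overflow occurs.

Answer: 4

Derivation:
1. enqueue(3): size=1
2. enqueue(47): size=2
3. enqueue(93): size=3
4. enqueue(56): size=3=cap → OVERFLOW (fail)
5. enqueue(72): size=3=cap → OVERFLOW (fail)
6. enqueue(19): size=3=cap → OVERFLOW (fail)
7. enqueue(65): size=3=cap → OVERFLOW (fail)
8. enqueue(29): size=3=cap → OVERFLOW (fail)
9. enqueue(34): size=3=cap → OVERFLOW (fail)
10. enqueue(75): size=3=cap → OVERFLOW (fail)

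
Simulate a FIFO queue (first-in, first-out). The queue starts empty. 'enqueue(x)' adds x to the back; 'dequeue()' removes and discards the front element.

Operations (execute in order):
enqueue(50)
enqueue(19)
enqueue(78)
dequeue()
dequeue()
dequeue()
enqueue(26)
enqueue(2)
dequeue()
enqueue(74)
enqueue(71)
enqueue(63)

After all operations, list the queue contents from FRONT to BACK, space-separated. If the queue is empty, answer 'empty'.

Answer: 2 74 71 63

Derivation:
enqueue(50): [50]
enqueue(19): [50, 19]
enqueue(78): [50, 19, 78]
dequeue(): [19, 78]
dequeue(): [78]
dequeue(): []
enqueue(26): [26]
enqueue(2): [26, 2]
dequeue(): [2]
enqueue(74): [2, 74]
enqueue(71): [2, 74, 71]
enqueue(63): [2, 74, 71, 63]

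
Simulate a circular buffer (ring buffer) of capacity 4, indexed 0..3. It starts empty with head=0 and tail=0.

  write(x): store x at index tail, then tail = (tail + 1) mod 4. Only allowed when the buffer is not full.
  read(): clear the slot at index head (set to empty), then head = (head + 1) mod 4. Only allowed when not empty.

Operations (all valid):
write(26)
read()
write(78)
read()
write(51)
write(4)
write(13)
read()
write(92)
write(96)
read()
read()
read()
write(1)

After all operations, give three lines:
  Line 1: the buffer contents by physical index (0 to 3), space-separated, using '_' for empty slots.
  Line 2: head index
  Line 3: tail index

write(26): buf=[26 _ _ _], head=0, tail=1, size=1
read(): buf=[_ _ _ _], head=1, tail=1, size=0
write(78): buf=[_ 78 _ _], head=1, tail=2, size=1
read(): buf=[_ _ _ _], head=2, tail=2, size=0
write(51): buf=[_ _ 51 _], head=2, tail=3, size=1
write(4): buf=[_ _ 51 4], head=2, tail=0, size=2
write(13): buf=[13 _ 51 4], head=2, tail=1, size=3
read(): buf=[13 _ _ 4], head=3, tail=1, size=2
write(92): buf=[13 92 _ 4], head=3, tail=2, size=3
write(96): buf=[13 92 96 4], head=3, tail=3, size=4
read(): buf=[13 92 96 _], head=0, tail=3, size=3
read(): buf=[_ 92 96 _], head=1, tail=3, size=2
read(): buf=[_ _ 96 _], head=2, tail=3, size=1
write(1): buf=[_ _ 96 1], head=2, tail=0, size=2

Answer: _ _ 96 1
2
0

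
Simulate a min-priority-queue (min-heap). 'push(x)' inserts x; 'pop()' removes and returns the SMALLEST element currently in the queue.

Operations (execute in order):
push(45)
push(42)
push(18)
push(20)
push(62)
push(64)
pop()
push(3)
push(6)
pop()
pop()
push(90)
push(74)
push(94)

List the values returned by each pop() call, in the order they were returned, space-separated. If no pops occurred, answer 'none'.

push(45): heap contents = [45]
push(42): heap contents = [42, 45]
push(18): heap contents = [18, 42, 45]
push(20): heap contents = [18, 20, 42, 45]
push(62): heap contents = [18, 20, 42, 45, 62]
push(64): heap contents = [18, 20, 42, 45, 62, 64]
pop() → 18: heap contents = [20, 42, 45, 62, 64]
push(3): heap contents = [3, 20, 42, 45, 62, 64]
push(6): heap contents = [3, 6, 20, 42, 45, 62, 64]
pop() → 3: heap contents = [6, 20, 42, 45, 62, 64]
pop() → 6: heap contents = [20, 42, 45, 62, 64]
push(90): heap contents = [20, 42, 45, 62, 64, 90]
push(74): heap contents = [20, 42, 45, 62, 64, 74, 90]
push(94): heap contents = [20, 42, 45, 62, 64, 74, 90, 94]

Answer: 18 3 6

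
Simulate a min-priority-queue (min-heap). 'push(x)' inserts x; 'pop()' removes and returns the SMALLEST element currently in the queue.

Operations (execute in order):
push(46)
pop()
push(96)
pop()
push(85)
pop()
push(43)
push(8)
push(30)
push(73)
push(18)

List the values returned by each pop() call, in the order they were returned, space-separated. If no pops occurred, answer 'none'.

Answer: 46 96 85

Derivation:
push(46): heap contents = [46]
pop() → 46: heap contents = []
push(96): heap contents = [96]
pop() → 96: heap contents = []
push(85): heap contents = [85]
pop() → 85: heap contents = []
push(43): heap contents = [43]
push(8): heap contents = [8, 43]
push(30): heap contents = [8, 30, 43]
push(73): heap contents = [8, 30, 43, 73]
push(18): heap contents = [8, 18, 30, 43, 73]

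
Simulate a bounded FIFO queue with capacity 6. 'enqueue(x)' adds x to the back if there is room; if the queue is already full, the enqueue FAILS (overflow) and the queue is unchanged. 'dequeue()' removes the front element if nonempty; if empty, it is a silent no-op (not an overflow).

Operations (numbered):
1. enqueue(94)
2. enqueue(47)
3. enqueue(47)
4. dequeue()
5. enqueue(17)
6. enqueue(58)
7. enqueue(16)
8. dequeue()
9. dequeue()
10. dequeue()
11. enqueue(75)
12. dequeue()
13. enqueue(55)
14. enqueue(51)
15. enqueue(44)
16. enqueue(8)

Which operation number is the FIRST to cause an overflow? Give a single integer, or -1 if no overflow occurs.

Answer: -1

Derivation:
1. enqueue(94): size=1
2. enqueue(47): size=2
3. enqueue(47): size=3
4. dequeue(): size=2
5. enqueue(17): size=3
6. enqueue(58): size=4
7. enqueue(16): size=5
8. dequeue(): size=4
9. dequeue(): size=3
10. dequeue(): size=2
11. enqueue(75): size=3
12. dequeue(): size=2
13. enqueue(55): size=3
14. enqueue(51): size=4
15. enqueue(44): size=5
16. enqueue(8): size=6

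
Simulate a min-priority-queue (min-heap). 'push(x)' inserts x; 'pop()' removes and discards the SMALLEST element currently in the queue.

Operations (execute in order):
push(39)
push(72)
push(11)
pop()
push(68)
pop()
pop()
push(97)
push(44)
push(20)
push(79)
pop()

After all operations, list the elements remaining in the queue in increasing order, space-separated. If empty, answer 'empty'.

Answer: 44 72 79 97

Derivation:
push(39): heap contents = [39]
push(72): heap contents = [39, 72]
push(11): heap contents = [11, 39, 72]
pop() → 11: heap contents = [39, 72]
push(68): heap contents = [39, 68, 72]
pop() → 39: heap contents = [68, 72]
pop() → 68: heap contents = [72]
push(97): heap contents = [72, 97]
push(44): heap contents = [44, 72, 97]
push(20): heap contents = [20, 44, 72, 97]
push(79): heap contents = [20, 44, 72, 79, 97]
pop() → 20: heap contents = [44, 72, 79, 97]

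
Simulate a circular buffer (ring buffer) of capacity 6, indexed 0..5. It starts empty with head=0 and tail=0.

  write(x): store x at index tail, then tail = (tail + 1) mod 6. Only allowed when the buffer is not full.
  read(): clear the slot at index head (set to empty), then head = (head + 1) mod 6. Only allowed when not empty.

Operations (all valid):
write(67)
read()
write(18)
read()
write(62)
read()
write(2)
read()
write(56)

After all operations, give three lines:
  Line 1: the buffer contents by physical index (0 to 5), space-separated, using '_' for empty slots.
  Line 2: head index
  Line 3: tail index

Answer: _ _ _ _ 56 _
4
5

Derivation:
write(67): buf=[67 _ _ _ _ _], head=0, tail=1, size=1
read(): buf=[_ _ _ _ _ _], head=1, tail=1, size=0
write(18): buf=[_ 18 _ _ _ _], head=1, tail=2, size=1
read(): buf=[_ _ _ _ _ _], head=2, tail=2, size=0
write(62): buf=[_ _ 62 _ _ _], head=2, tail=3, size=1
read(): buf=[_ _ _ _ _ _], head=3, tail=3, size=0
write(2): buf=[_ _ _ 2 _ _], head=3, tail=4, size=1
read(): buf=[_ _ _ _ _ _], head=4, tail=4, size=0
write(56): buf=[_ _ _ _ 56 _], head=4, tail=5, size=1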